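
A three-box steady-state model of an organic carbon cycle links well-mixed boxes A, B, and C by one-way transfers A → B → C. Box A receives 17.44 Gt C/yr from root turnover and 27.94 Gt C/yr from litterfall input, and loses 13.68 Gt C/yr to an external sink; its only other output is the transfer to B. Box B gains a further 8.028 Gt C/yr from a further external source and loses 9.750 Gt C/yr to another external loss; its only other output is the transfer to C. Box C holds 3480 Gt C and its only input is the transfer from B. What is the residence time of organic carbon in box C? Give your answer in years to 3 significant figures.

Box A: F(A→B) = (17.44 + 27.94) − 13.68 = 31.700 Gt C/yr.
Box B: F(B→C) = (31.700 + 8.028) − 9.750 = 29.978 Gt C/yr.
Box C throughput = its input = 29.978 Gt C/yr; τ = 3480 / 29.978 = 116.1 yr.

116 yr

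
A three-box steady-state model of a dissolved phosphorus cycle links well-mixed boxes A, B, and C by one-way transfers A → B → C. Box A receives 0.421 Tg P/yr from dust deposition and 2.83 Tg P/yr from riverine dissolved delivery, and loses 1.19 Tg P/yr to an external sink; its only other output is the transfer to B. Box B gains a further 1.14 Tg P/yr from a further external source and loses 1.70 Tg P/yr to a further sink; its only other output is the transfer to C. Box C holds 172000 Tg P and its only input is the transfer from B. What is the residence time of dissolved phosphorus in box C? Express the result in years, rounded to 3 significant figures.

Box A: F(A→B) = (0.421 + 2.83) − 1.19 = 2.0610 Tg P/yr.
Box B: F(B→C) = (2.0610 + 1.14) − 1.70 = 1.5010 Tg P/yr.
Box C throughput = its input = 1.5010 Tg P/yr; τ = 172000 / 1.5010 = 114600 yr.

115000 yr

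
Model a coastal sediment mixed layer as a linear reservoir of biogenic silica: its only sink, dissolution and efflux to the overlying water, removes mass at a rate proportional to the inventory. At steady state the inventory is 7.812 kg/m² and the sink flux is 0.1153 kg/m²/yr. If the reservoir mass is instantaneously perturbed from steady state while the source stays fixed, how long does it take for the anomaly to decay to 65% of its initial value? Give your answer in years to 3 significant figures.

For a linear reservoir the anomaly decays as exp(−t/τ) with τ = M/F = 7.812/0.1153 = 67.75 yr.
exp(−t/τ) = 0.65 ⇒ t = −τ ln(0.65) = 67.75 × 0.4308 = 29.19 yr.

29.2 yr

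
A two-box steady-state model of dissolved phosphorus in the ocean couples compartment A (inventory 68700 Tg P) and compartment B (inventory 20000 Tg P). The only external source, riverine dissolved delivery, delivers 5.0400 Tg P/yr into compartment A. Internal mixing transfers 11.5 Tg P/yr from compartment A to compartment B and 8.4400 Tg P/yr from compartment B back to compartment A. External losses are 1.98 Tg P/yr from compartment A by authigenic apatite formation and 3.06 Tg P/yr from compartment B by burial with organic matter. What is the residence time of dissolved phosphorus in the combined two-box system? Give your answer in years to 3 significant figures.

Treat the two boxes together as one reservoir: the mixing fluxes between them are internal recycling, so τ = ΣM / Σ(external losses).
M_total = 68700 + 20000 = 88700 Tg P.
ΣF_external_out = 1.98 + 3.06 = 5.0400 Tg P/yr.
τ = M_total / ΣF_ext = 88700 / 5.0400 = 17600 yr.

17600 yr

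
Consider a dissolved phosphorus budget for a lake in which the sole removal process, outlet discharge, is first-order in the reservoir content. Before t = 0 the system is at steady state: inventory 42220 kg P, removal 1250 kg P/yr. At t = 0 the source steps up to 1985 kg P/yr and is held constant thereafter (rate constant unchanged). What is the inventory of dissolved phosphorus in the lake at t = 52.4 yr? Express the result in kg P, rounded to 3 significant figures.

61800 kg P

Residence time τ = M₀/F₀ = 33.78 yr. The eventual steady state is M_∞ = M₀·(F₁/F₀) = 42220 × 1985/1250 = 67045 kg P.
The anomaly ΔM(t) = M(t) − M_∞ decays as ΔM₀·e^(−t/τ) with ΔM₀ = 42220 − 67045 = −24830 kg P.
At t = 52.4 yr, e^(−t/τ) = e^(−1.551) = 0.2120, so ΔM = −5262 kg P and M = 67045 − 5262 = 61784 kg P.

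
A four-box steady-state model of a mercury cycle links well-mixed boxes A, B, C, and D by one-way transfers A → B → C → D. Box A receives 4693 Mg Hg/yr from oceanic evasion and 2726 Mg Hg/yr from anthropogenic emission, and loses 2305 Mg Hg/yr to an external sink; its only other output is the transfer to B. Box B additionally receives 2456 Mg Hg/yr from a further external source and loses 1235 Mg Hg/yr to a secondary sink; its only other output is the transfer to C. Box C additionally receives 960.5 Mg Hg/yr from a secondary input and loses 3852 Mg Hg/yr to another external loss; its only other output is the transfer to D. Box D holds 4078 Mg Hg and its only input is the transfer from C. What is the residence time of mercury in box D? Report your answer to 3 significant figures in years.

1.18 yr

Box A: F(A→B) = (4693 + 2726) − 2305 = 5114.0 Mg Hg/yr.
Box B: F(B→C) = (5114.0 + 2456) − 1235 = 6335.0 Mg Hg/yr.
Box C: F(C→D) = (6335.0 + 960.5) − 3852 = 3443.5 Mg Hg/yr.
Box D throughput = its input = 3443.5 Mg Hg/yr; τ = 4078 / 3443.5 = 1.184 yr.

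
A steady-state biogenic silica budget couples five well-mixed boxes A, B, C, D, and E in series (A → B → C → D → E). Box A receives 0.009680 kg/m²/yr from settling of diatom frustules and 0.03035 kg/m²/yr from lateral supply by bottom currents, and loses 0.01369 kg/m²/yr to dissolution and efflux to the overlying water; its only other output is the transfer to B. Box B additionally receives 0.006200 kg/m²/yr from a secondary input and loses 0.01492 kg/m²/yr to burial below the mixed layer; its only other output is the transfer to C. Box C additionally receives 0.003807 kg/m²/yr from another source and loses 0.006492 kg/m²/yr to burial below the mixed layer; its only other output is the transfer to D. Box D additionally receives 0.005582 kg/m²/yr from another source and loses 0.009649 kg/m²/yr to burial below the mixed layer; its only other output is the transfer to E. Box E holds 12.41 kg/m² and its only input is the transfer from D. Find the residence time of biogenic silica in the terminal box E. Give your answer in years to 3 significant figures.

Box A: F(A→B) = (0.009680 + 0.03035) − 0.01369 = 0.026340 kg/m²/yr.
Box B: F(B→C) = (0.026340 + 0.006200) − 0.01492 = 0.017620 kg/m²/yr.
Box C: F(C→D) = (0.017620 + 0.003807) − 0.006492 = 0.014935 kg/m²/yr.
Box D: F(D→E) = (0.014935 + 0.005582) − 0.009649 = 0.010868 kg/m²/yr.
Box E throughput = its input = 0.010868 kg/m²/yr; τ = 12.41 / 0.010868 = 1142 yr.

1140 yr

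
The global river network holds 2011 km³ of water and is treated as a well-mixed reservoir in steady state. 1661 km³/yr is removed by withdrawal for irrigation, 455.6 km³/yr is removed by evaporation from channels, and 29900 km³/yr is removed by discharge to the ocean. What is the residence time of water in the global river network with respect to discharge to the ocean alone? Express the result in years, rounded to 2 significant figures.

Residence time with respect to a single sink: τ = M / F_sink.
τ = 2011 / 29900 = 0.06726 yr.

0.067 yr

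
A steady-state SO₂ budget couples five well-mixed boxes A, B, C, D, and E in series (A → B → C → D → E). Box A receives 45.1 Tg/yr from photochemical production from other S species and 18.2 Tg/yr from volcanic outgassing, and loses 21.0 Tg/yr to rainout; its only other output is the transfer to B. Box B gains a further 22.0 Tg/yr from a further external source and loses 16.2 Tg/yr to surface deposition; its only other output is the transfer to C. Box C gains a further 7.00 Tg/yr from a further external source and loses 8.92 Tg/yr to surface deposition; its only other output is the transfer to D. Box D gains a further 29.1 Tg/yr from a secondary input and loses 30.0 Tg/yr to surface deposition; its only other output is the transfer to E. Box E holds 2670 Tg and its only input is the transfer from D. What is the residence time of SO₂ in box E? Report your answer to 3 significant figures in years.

Box A: F(A→B) = (45.1 + 18.2) − 21.0 = 42.300 Tg/yr.
Box B: F(B→C) = (42.300 + 22.0) − 16.2 = 48.100 Tg/yr.
Box C: F(C→D) = (48.100 + 7.00) − 8.92 = 46.180 Tg/yr.
Box D: F(D→E) = (46.180 + 29.1) − 30.0 = 45.280 Tg/yr.
Box E throughput = its input = 45.280 Tg/yr; τ = 2670 / 45.280 = 58.97 yr.

59.0 yr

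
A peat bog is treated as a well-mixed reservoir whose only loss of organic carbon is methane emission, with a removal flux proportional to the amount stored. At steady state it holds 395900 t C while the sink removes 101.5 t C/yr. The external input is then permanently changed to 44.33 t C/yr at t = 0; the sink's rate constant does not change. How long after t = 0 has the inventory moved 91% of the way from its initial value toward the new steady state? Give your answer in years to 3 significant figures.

9390 yr

τ = M₀/F₀ = 395900/101.5 = 3900 yr.
The remaining gap fraction is e^(−t/τ); 91% covered ⇒ e^(−t/τ) = 0.0900.
t = −τ ln(0.0900) = 3900 × 2.408 = 9392 yr.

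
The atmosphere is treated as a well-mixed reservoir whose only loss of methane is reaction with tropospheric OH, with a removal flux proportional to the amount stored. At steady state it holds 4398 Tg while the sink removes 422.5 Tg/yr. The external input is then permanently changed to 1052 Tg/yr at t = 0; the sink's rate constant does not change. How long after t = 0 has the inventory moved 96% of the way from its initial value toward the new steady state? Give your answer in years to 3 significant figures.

33.5 yr

τ = M₀/F₀ = 4398/422.5 = 10.41 yr.
The remaining gap fraction is e^(−t/τ); 96% covered ⇒ e^(−t/τ) = 0.0400.
t = −τ ln(0.0400) = 10.41 × 3.219 = 33.51 yr.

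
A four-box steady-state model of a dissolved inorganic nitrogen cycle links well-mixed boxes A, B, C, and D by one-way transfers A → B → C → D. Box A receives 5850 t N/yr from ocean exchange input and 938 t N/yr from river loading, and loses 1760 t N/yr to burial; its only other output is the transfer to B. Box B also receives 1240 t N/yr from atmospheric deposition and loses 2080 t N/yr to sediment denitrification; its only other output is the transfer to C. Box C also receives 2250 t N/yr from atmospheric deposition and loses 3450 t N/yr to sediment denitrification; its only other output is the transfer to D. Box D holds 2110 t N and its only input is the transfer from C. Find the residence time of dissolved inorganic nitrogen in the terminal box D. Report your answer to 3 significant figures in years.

0.706 yr

Box A: F(A→B) = (5850 + 938) − 1760 = 5028.0 t N/yr.
Box B: F(B→C) = (5028.0 + 1240) − 2080 = 4188.0 t N/yr.
Box C: F(C→D) = (4188.0 + 2250) − 3450 = 2988.0 t N/yr.
Box D throughput = its input = 2988.0 t N/yr; τ = 2110 / 2988.0 = 0.7062 yr.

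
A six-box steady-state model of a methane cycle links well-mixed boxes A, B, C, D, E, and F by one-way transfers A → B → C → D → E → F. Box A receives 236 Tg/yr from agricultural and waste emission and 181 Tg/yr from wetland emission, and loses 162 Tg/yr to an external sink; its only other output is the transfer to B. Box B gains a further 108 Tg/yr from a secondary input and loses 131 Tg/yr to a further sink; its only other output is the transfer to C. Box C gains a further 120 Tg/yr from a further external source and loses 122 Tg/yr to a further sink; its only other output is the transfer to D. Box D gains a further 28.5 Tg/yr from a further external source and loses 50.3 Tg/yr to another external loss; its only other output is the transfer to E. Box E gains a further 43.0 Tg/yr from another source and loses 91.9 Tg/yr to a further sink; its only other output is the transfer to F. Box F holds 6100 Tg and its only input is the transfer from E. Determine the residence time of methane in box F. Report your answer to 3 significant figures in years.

38.3 yr

Box A: F(A→B) = (236 + 181) − 162 = 255.00 Tg/yr.
Box B: F(B→C) = (255.00 + 108) − 131 = 232.00 Tg/yr.
Box C: F(C→D) = (232.00 + 120) − 122 = 230.00 Tg/yr.
Box D: F(D→E) = (230.00 + 28.5) − 50.3 = 208.20 Tg/yr.
Box E: F(E→F) = (208.20 + 43.0) − 91.9 = 159.30 Tg/yr.
Box F throughput = its input = 159.30 Tg/yr; τ = 6100 / 159.30 = 38.29 yr.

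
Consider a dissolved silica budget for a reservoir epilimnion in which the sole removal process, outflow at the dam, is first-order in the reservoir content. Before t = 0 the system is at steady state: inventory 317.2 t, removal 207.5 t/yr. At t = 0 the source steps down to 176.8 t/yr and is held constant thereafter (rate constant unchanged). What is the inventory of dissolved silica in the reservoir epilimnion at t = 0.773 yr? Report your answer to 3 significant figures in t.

299 t

Residence time τ = M₀/F₀ = 1.529 yr. The eventual steady state is M_∞ = M₀·(F₁/F₀) = 317.2 × 176.8/207.5 = 270.27 t.
The anomaly ΔM(t) = M(t) − M_∞ decays as ΔM₀·e^(−t/τ) with ΔM₀ = 317.2 − 270.27 = 46.93 t.
At t = 0.773 yr, e^(−t/τ) = e^(−0.5057) = 0.6031, so ΔM = 28.30 t and M = 270.27 + 28.30 = 298.57 t.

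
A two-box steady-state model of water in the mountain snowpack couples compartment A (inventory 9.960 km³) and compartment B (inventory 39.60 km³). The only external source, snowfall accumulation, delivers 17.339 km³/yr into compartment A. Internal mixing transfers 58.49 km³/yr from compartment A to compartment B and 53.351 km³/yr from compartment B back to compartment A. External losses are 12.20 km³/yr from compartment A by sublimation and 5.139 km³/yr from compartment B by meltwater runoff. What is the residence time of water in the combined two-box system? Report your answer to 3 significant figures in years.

Residence time in the combined system uses the total inventory and the total *external* removal — internal exchanges between the two boxes cancel.
M_total = 9.960 + 39.60 = 49.560 km³.
ΣF_external_out = 12.20 + 5.139 = 17.339 km³/yr.
τ = M_total / ΣF_ext = 49.560 / 17.339 = 2.858 yr.

2.86 yr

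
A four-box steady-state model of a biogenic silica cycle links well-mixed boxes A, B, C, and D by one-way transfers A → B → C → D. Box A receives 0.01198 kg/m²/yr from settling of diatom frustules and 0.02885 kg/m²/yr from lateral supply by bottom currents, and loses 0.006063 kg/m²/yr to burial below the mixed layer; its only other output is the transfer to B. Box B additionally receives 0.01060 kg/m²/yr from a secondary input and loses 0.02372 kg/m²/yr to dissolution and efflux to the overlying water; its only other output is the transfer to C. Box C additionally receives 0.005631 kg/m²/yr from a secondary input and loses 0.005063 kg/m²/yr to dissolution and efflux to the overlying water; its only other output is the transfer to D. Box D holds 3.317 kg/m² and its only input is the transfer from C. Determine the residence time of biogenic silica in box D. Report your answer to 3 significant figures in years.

149 yr

Box A: F(A→B) = (0.01198 + 0.02885) − 0.006063 = 0.034767 kg/m²/yr.
Box B: F(B→C) = (0.034767 + 0.01060) − 0.02372 = 0.021647 kg/m²/yr.
Box C: F(C→D) = (0.021647 + 0.005631) − 0.005063 = 0.022215 kg/m²/yr.
Box D throughput = its input = 0.022215 kg/m²/yr; τ = 3.317 / 0.022215 = 149.3 yr.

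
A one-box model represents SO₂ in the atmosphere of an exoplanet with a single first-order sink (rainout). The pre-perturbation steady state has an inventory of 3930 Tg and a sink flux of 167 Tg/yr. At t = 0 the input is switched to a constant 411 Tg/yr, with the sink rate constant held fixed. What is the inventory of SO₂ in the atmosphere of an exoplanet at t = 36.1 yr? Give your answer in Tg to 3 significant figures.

8430 Tg

τ = M₀/F₀ = 3930/167 = 23.53 yr; rate constant k = 1/τ.
New steady state M_∞ = F₁/k = F₁·τ = 411 × 23.53 = 9672.0 Tg.
M(t) = M_∞ + (M₀ − M_∞)·e^(−t/τ); t/τ = 36.1/23.53 = 1.534, so e^(−t/τ) = 0.2157.
M(t) = 9672.0 − 5742 × 0.2157 = 8433.7 Tg.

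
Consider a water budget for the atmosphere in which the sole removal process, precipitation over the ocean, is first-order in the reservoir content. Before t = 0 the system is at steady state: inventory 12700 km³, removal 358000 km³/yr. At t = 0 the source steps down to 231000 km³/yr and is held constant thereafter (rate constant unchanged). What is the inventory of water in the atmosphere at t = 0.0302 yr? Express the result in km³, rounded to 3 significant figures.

10100 km³

The sink rate constant is k = F₀/M₀ = 358000/12700 = 28.19 yr⁻¹.
Solving dM/dt = F₁ − kM with M(0) = M₀ gives M(t) = F₁/k + (M₀ − F₁/k)·e^(−kt).
F₁/k = 231000/28.19 = 8194.7 km³; kt = 28.19 × 0.0302 = 0.8513, e^(−kt) = 0.4269.
M(0.0302) = 8194.7 + (12700 − 8194.7) × 0.4269 = 8194.7 + 1923 = 10118 km³.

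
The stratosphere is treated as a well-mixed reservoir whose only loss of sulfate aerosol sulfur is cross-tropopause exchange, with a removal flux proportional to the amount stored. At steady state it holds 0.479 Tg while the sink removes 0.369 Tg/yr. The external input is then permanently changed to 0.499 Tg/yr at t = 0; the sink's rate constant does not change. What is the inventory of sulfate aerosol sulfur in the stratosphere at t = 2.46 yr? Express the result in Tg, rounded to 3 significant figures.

0.622 Tg

Residence time τ = M₀/F₀ = 1.298 yr. The eventual steady state is M_∞ = M₀·(F₁/F₀) = 0.479 × 0.499/0.369 = 0.64775 Tg.
The anomaly ΔM(t) = M(t) − M_∞ decays as ΔM₀·e^(−t/τ) with ΔM₀ = 0.479 − 0.64775 = −0.1688 Tg.
At t = 2.46 yr, e^(−t/τ) = e^(−1.895) = 0.1503, so ΔM = −0.02536 Tg and M = 0.64775 − 0.02536 = 0.62239 Tg.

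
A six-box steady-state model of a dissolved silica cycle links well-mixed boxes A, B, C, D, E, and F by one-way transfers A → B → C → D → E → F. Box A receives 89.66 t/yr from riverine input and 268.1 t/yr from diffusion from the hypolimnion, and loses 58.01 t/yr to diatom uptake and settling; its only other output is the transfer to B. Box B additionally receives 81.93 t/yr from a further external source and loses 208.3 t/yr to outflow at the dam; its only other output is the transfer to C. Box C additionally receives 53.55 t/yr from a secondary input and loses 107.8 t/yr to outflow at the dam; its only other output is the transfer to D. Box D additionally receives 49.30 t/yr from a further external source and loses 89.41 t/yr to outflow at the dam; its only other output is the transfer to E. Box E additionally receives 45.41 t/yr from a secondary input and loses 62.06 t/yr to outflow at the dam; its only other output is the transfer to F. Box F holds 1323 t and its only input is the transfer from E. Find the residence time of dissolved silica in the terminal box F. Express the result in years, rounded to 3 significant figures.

21.2 yr

Box A: F(A→B) = (89.66 + 268.1) − 58.01 = 299.75 t/yr.
Box B: F(B→C) = (299.75 + 81.93) − 208.3 = 173.38 t/yr.
Box C: F(C→D) = (173.38 + 53.55) − 107.8 = 119.13 t/yr.
Box D: F(D→E) = (119.13 + 49.30) − 89.41 = 79.020 t/yr.
Box E: F(E→F) = (79.020 + 45.41) − 62.06 = 62.370 t/yr.
Box F throughput = its input = 62.370 t/yr; τ = 1323 / 62.370 = 21.21 yr.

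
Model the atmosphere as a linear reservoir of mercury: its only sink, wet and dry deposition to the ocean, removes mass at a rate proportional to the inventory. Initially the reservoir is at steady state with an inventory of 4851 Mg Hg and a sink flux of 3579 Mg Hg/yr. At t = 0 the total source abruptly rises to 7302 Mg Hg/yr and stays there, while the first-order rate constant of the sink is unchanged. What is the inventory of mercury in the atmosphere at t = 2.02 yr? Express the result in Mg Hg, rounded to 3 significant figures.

8760 Mg Hg

Residence time τ = M₀/F₀ = 1.355 yr. The eventual steady state is M_∞ = M₀·(F₁/F₀) = 4851 × 7302/3579 = 9897.2 Mg Hg.
The anomaly ΔM(t) = M(t) − M_∞ decays as ΔM₀·e^(−t/τ) with ΔM₀ = 4851 − 9897.2 = −5046 Mg Hg.
At t = 2.02 yr, e^(−t/τ) = e^(−1.490) = 0.2253, so ΔM = −1137 Mg Hg and M = 9897.2 − 1137 = 8760.3 Mg Hg.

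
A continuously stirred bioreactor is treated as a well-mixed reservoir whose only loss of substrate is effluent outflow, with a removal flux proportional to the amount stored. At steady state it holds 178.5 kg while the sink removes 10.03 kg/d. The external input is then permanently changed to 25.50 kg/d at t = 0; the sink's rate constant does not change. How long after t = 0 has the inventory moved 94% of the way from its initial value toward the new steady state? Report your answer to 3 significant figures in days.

50.1 d

τ = M₀/F₀ = 178.5/10.03 = 17.80 d.
The remaining gap fraction is e^(−t/τ); 94% covered ⇒ e^(−t/τ) = 0.0600.
t = −τ ln(0.0600) = 17.80 × 2.813 = 50.07 d.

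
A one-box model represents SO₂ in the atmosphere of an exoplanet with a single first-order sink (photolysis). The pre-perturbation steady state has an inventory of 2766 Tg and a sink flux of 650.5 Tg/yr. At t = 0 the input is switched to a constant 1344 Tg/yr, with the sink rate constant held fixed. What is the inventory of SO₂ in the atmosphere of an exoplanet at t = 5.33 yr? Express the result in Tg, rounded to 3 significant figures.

The sink rate constant is k = F₀/M₀ = 650.5/2766 = 0.2352 yr⁻¹.
Solving dM/dt = F₁ − kM with M(0) = M₀ gives M(t) = F₁/k + (M₀ − F₁/k)·e^(−kt).
F₁/k = 1344/0.2352 = 5714.8 Tg; kt = 0.2352 × 5.33 = 1.253, e^(−kt) = 0.2855.
M(5.33) = 5714.8 + (2766 − 5714.8) × 0.2855 = 5714.8 − 841.9 = 4872.9 Tg.

4870 Tg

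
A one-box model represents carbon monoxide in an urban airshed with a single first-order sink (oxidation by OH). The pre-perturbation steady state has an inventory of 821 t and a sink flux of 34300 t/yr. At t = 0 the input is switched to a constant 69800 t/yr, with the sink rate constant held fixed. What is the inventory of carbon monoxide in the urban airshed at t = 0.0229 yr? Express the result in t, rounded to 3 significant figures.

Residence time τ = M₀/F₀ = 0.02394 yr. The eventual steady state is M_∞ = M₀·(F₁/F₀) = 821 × 69800/34300 = 1670.7 t.
The anomaly ΔM(t) = M(t) − M_∞ decays as ΔM₀·e^(−t/τ) with ΔM₀ = 821 − 1670.7 = −849.7 t.
At t = 0.0229 yr, e^(−t/τ) = e^(−0.9567) = 0.3841, so ΔM = −326.4 t and M = 1670.7 − 326.4 = 1344.3 t.

1340 t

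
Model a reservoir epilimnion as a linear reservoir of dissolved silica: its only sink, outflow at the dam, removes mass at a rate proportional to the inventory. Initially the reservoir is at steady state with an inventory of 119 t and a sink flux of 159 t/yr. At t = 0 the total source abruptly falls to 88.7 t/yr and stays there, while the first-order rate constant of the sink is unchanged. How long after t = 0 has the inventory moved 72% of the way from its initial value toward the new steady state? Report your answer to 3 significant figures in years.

τ = M₀/F₀ = 119/159 = 0.7484 yr.
The remaining gap fraction is e^(−t/τ); 72% covered ⇒ e^(−t/τ) = 0.280.
t = −τ ln(0.280) = 0.7484 × 1.273 = 0.9527 yr.

0.953 yr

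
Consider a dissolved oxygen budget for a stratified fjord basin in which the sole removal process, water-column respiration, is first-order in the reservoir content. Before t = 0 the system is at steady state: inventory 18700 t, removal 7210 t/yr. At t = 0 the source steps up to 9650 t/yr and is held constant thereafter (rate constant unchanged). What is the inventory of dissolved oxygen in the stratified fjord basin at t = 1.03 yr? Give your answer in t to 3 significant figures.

τ = M₀/F₀ = 18700/7210 = 2.594 yr; rate constant k = 1/τ.
New steady state M_∞ = F₁/k = F₁·τ = 9650 × 2.594 = 25028 t.
M(t) = M_∞ + (M₀ − M_∞)·e^(−t/τ); t/τ = 1.03/2.594 = 0.3971, so e^(−t/τ) = 0.6722.
M(t) = 25028 − 6328 × 0.6722 = 20774 t.

20800 t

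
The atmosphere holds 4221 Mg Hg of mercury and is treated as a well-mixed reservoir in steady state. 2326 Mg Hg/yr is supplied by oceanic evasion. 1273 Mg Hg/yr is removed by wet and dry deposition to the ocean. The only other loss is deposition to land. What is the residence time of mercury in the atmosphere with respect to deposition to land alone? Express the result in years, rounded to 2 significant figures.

At steady state ΣF_in = ΣF_out.
ΣF_in = 2326.0 Mg Hg/yr.
Deposition to land flux = ΣF_in − (1273) = 2326.0 − 1273 = 1053 Mg Hg/yr.
τ = M / F = 4221 / 1053 = 4.009 yr.

4.0 yr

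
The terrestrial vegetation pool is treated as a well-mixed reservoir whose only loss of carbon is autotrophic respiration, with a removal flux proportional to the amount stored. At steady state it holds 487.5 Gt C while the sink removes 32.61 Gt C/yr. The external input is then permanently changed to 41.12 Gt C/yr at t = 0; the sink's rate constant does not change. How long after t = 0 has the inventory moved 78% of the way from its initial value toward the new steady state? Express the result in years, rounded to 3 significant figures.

22.6 yr

τ = M₀/F₀ = 487.5/32.61 = 14.95 yr.
The remaining gap fraction is e^(−t/τ); 78% covered ⇒ e^(−t/τ) = 0.220.
t = −τ ln(0.220) = 14.95 × 1.514 = 22.64 yr.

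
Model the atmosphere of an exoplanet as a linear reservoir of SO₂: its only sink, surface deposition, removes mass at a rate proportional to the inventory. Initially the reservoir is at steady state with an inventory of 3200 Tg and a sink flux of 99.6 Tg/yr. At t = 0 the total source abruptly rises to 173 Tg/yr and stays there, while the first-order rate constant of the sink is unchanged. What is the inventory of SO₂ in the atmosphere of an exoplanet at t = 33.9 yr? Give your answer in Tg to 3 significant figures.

The sink rate constant is k = F₀/M₀ = 99.6/3200 = 0.03112 yr⁻¹.
Solving dM/dt = F₁ − kM with M(0) = M₀ gives M(t) = F₁/k + (M₀ − F₁/k)·e^(−kt).
F₁/k = 173/0.03112 = 5558.2 Tg; kt = 0.03112 × 33.9 = 1.055, e^(−kt) = 0.3481.
M(33.9) = 5558.2 + (3200 − 5558.2) × 0.3481 = 5558.2 − 821.0 = 4737.2 Tg.

4740 Tg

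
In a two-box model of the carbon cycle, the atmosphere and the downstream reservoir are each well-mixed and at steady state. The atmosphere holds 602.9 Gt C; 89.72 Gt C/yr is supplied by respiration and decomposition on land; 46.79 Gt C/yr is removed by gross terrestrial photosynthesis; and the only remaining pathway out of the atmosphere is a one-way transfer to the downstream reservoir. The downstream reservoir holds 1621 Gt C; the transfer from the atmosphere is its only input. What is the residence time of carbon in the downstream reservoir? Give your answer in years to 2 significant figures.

Balance the atmosphere: ΣF_in = 89.720 Gt C/yr.
Transfer to the downstream reservoir = ΣF_in − (46.79) = 42.930 Gt C/yr.
At steady state the output of the downstream reservoir equals its input, 42.930 Gt C/yr.
τ = M / F = 1621 / 42.930 = 37.76 yr.

38 yr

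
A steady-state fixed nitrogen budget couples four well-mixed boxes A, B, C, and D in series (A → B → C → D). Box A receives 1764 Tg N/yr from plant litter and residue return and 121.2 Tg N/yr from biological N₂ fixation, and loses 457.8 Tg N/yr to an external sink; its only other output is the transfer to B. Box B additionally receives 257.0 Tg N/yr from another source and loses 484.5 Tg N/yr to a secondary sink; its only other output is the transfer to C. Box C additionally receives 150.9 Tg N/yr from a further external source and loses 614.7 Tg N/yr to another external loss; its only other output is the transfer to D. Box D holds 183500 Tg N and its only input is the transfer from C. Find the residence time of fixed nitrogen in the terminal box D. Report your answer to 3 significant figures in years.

Box A: F(A→B) = (1764 + 121.2) − 457.8 = 1427.4 Tg N/yr.
Box B: F(B→C) = (1427.4 + 257.0) − 484.5 = 1199.9 Tg N/yr.
Box C: F(C→D) = (1199.9 + 150.9) − 614.7 = 736.10 Tg N/yr.
Box D throughput = its input = 736.10 Tg N/yr; τ = 183500 / 736.10 = 249.3 yr.

249 yr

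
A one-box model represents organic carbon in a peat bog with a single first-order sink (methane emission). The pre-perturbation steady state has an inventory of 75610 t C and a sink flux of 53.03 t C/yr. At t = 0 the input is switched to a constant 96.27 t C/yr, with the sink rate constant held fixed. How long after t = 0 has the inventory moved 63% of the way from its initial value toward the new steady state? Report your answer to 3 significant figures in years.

τ = M₀/F₀ = 75610/53.03 = 1426 yr.
The remaining gap fraction is e^(−t/τ); 63% covered ⇒ e^(−t/τ) = 0.370.
t = −τ ln(0.370) = 1426 × 0.9943 = 1418 yr.

1420 yr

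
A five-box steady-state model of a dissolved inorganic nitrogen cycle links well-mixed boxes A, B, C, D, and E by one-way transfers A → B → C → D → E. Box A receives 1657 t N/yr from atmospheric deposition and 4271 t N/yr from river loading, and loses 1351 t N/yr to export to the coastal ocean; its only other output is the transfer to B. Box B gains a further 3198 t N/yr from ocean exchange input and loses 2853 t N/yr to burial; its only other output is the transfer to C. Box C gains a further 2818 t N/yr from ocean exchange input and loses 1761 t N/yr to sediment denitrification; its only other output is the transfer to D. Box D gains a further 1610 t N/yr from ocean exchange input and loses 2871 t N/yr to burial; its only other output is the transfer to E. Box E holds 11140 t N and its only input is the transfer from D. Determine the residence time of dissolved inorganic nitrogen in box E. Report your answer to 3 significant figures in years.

Box A: F(A→B) = (1657 + 4271) − 1351 = 4577.0 t N/yr.
Box B: F(B→C) = (4577.0 + 3198) − 2853 = 4922.0 t N/yr.
Box C: F(C→D) = (4922.0 + 2818) − 1761 = 5979.0 t N/yr.
Box D: F(D→E) = (5979.0 + 1610) − 2871 = 4718.0 t N/yr.
Box E throughput = its input = 4718.0 t N/yr; τ = 11140 / 4718.0 = 2.361 yr.

2.36 yr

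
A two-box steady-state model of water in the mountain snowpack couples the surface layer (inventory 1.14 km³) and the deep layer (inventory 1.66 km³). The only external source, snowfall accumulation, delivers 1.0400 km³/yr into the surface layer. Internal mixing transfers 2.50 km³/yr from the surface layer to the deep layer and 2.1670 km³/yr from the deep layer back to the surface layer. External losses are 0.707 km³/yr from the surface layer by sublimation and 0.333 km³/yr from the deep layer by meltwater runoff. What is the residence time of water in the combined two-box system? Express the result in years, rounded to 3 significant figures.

2.69 yr

For the system as a whole, the A↔B exchange is internal and contributes nothing to the throughput; only the external sinks remove mass.
M_total = 1.14 + 1.66 = 2.8000 km³.
ΣF_external_out = 0.707 + 0.333 = 1.0400 km³/yr.
τ = M_total / ΣF_ext = 2.8000 / 1.0400 = 2.692 yr.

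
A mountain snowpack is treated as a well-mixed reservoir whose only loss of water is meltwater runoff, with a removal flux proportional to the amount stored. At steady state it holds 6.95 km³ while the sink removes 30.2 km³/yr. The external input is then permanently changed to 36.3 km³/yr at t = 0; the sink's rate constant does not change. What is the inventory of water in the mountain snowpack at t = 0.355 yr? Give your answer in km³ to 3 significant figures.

The sink rate constant is k = F₀/M₀ = 30.2/6.95 = 4.345 yr⁻¹.
Solving dM/dt = F₁ − kM with M(0) = M₀ gives M(t) = F₁/k + (M₀ − F₁/k)·e^(−kt).
F₁/k = 36.3/4.345 = 8.3538 km³; kt = 4.345 × 0.355 = 1.543, e^(−kt) = 0.2138.
M(0.355) = 8.3538 + (6.95 − 8.3538) × 0.2138 = 8.3538 − 0.3002 = 8.0536 km³.

8.05 km³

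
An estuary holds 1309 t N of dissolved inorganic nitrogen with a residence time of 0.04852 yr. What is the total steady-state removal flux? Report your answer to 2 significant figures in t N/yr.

F = M / τ = 1309 / 0.04852 = 26980 t N/yr.

27000 t N/yr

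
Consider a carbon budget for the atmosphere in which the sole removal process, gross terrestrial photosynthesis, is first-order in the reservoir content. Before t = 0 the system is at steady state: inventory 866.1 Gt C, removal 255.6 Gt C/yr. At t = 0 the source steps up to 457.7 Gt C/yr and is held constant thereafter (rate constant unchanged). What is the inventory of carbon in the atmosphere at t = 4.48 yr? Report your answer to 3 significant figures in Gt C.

τ = M₀/F₀ = 866.1/255.6 = 3.388 yr; rate constant k = 1/τ.
New steady state M_∞ = F₁/k = F₁·τ = 457.7 × 3.388 = 1550.9 Gt C.
M(t) = M_∞ + (M₀ − M_∞)·e^(−t/τ); t/τ = 4.48/3.388 = 1.322, so e^(−t/τ) = 0.2666.
M(t) = 1550.9 − 684.8 × 0.2666 = 1368.4 Gt C.

1370 Gt C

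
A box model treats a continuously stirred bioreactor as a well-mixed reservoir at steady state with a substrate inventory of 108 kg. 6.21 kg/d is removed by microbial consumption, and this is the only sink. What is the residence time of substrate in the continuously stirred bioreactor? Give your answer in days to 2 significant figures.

17 d

τ = M / F = 108 / 6.21 = 17.39 d.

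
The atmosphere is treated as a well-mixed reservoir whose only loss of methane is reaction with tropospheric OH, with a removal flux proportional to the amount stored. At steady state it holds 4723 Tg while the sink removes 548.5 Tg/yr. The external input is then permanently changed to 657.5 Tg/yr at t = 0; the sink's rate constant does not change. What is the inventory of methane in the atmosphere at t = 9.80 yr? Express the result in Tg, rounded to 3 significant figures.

5360 Tg

The sink rate constant is k = F₀/M₀ = 548.5/4723 = 0.1161 yr⁻¹.
Solving dM/dt = F₁ − kM with M(0) = M₀ gives M(t) = F₁/k + (M₀ − F₁/k)·e^(−kt).
F₁/k = 657.5/0.1161 = 5661.6 Tg; kt = 0.1161 × 9.80 = 1.138, e^(−kt) = 0.3204.
M(9.80) = 5661.6 + (4723 − 5661.6) × 0.3204 = 5661.6 − 300.7 = 5360.8 Tg.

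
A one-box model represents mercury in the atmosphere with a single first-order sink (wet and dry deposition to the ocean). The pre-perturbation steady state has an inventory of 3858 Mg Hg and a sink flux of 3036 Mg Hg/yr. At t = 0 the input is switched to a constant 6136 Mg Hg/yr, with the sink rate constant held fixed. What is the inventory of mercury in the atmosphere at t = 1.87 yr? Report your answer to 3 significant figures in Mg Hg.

τ = M₀/F₀ = 3858/3036 = 1.271 yr; rate constant k = 1/τ.
New steady state M_∞ = F₁/k = F₁·τ = 6136 × 1.271 = 7797.3 Mg Hg.
M(t) = M_∞ + (M₀ − M_∞)·e^(−t/τ); t/τ = 1.87/1.271 = 1.472, so e^(−t/τ) = 0.2296.
M(t) = 7797.3 − 3939 × 0.2296 = 6893.0 Mg Hg.

6890 Mg Hg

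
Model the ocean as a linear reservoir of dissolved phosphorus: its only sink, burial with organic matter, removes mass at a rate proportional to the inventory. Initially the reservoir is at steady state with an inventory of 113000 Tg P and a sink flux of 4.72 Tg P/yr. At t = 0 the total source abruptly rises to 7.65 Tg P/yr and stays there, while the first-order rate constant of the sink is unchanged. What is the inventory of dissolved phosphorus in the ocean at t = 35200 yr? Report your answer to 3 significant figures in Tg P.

167000 Tg P

τ = M₀/F₀ = 113000/4.72 = 23940 yr; rate constant k = 1/τ.
New steady state M_∞ = F₁/k = F₁·τ = 7.65 × 23940 = 183150 Tg P.
M(t) = M_∞ + (M₀ − M_∞)·e^(−t/τ); t/τ = 35200/23940 = 1.470, so e^(−t/τ) = 0.2299.
M(t) = 183150 − 70150 × 0.2299 = 167020 Tg P.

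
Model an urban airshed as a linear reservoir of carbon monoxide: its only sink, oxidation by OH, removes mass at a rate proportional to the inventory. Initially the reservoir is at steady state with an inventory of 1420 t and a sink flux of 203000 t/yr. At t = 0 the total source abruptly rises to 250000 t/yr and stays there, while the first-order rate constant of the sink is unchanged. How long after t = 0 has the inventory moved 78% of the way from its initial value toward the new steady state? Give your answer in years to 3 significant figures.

τ = M₀/F₀ = 1420/203000 = 0.006995 yr.
The remaining gap fraction is e^(−t/τ); 78% covered ⇒ e^(−t/τ) = 0.220.
t = −τ ln(0.220) = 0.006995 × 1.514 = 0.01059 yr.

0.0106 yr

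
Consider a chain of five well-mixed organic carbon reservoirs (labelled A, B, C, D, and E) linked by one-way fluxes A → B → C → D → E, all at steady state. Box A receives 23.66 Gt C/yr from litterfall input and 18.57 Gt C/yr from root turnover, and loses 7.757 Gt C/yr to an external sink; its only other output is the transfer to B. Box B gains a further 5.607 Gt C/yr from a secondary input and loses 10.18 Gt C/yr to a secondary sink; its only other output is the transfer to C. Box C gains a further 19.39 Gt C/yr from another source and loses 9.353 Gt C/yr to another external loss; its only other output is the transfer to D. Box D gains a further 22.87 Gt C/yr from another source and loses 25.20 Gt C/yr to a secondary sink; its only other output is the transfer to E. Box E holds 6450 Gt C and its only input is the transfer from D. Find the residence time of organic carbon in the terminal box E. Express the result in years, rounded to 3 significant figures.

172 yr

Box A: F(A→B) = (23.66 + 18.57) − 7.757 = 34.473 Gt C/yr.
Box B: F(B→C) = (34.473 + 5.607) − 10.18 = 29.900 Gt C/yr.
Box C: F(C→D) = (29.900 + 19.39) − 9.353 = 39.937 Gt C/yr.
Box D: F(D→E) = (39.937 + 22.87) − 25.20 = 37.607 Gt C/yr.
Box E throughput = its input = 37.607 Gt C/yr; τ = 6450 / 37.607 = 171.5 yr.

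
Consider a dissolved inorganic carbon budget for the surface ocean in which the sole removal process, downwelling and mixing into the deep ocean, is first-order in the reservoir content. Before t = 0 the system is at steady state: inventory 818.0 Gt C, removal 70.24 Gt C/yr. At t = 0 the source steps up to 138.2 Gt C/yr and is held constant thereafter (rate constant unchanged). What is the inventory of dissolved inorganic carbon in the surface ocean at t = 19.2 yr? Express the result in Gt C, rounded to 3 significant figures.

1460 Gt C

The sink rate constant is k = F₀/M₀ = 70.24/818.0 = 0.08587 yr⁻¹.
Solving dM/dt = F₁ − kM with M(0) = M₀ gives M(t) = F₁/k + (M₀ − F₁/k)·e^(−kt).
F₁/k = 138.2/0.08587 = 1609.4 Gt C; kt = 0.08587 × 19.2 = 1.649, e^(−kt) = 0.1923.
M(19.2) = 1609.4 + (818.0 − 1609.4) × 0.1923 = 1609.4 − 152.2 = 1457.2 Gt C.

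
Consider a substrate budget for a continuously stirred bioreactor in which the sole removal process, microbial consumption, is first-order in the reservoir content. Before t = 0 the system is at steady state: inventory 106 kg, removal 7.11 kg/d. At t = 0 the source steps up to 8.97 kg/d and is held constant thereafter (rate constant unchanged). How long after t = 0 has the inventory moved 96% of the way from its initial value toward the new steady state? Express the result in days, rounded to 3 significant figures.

τ = M₀/F₀ = 106/7.11 = 14.91 d.
The remaining gap fraction is e^(−t/τ); 96% covered ⇒ e^(−t/τ) = 0.0400.
t = −τ ln(0.0400) = 14.91 × 3.219 = 47.99 d.

48.0 d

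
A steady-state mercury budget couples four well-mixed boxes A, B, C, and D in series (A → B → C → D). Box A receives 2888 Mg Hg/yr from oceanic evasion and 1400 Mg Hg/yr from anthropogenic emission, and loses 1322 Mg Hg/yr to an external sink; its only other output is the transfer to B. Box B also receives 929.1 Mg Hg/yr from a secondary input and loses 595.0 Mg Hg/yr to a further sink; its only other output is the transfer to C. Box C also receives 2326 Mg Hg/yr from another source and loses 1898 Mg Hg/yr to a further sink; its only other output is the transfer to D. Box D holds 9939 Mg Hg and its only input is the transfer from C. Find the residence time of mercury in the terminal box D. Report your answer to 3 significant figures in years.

2.67 yr

Box A: F(A→B) = (2888 + 1400) − 1322 = 2966.0 Mg Hg/yr.
Box B: F(B→C) = (2966.0 + 929.1) − 595.0 = 3300.1 Mg Hg/yr.
Box C: F(C→D) = (3300.1 + 2326) − 1898 = 3728.1 Mg Hg/yr.
Box D throughput = its input = 3728.1 Mg Hg/yr; τ = 9939 / 3728.1 = 2.666 yr.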